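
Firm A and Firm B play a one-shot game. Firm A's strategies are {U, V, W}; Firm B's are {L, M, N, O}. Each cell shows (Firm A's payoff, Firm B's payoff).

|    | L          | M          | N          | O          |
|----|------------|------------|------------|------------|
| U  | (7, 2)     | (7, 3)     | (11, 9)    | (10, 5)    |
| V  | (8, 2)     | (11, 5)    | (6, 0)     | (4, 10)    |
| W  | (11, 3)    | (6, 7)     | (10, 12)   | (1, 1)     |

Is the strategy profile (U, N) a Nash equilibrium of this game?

Yes

Holding Firm B at N: Firm A gets 11 from U, versus 6 from V, 10 from W. No profitable deviation for Firm A.
Holding Firm A at U: Firm B gets 9 from N, versus 2 from L, 3 from M, 5 from O. No profitable deviation for Firm B either.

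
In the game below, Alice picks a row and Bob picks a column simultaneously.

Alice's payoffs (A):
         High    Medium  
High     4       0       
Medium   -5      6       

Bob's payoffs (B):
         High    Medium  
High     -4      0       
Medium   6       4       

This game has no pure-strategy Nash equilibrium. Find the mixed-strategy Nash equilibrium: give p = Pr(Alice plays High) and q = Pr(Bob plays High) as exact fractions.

p = 1/3, q = 2/5

Each player's mixing probability is pinned down by making the *other* player indifferent.
Bob indifferent between High and Medium: p·(-4) + (1−p)·6 = p·0 + (1−p)·4 ⟹ 6 + (-10)p = 4 + (-4)p ⟹ p = 1/3.
Alice indifferent between High and Medium: q·4 + (1−q)·0 = q·(-5) + (1−q)·6 ⟹ 0 + 4q = 6 + (-11)q ⟹ q = 2/5.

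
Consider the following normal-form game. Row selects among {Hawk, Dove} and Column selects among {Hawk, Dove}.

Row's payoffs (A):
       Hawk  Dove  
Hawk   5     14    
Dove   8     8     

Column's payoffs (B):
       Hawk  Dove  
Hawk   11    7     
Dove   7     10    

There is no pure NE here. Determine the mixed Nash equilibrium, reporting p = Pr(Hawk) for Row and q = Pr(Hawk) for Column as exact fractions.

p = 3/7, q = 2/3

In a mixed NE each player is indifferent between their pure strategies, so the opponent's mix sets the indifference.
Column indifferent between Hawk and Dove: p·11 + (1−p)·7 = p·7 + (1−p)·10 ⟹ 7 + 4p = 10 + (-3)p ⟹ p = 3/7.
Row indifferent between Hawk and Dove: q·5 + (1−q)·14 = q·8 + (1−q)·8 ⟹ 14 + (-9)q = 8 + 0q ⟹ q = 2/3.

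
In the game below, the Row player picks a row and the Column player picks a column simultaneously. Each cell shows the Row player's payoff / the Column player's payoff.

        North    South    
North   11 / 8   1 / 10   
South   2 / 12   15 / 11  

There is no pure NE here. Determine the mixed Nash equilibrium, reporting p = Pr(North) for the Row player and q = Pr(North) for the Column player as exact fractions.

Each player's mixing probability is pinned down by making the *other* player indifferent.
The Column player indifferent between North and South: p·8 + (1−p)·12 = p·10 + (1−p)·11 ⟹ 12 + (-4)p = 11 + (-1)p ⟹ p = 1/3.
The Row player indifferent between North and South: q·11 + (1−q)·1 = q·2 + (1−q)·15 ⟹ 1 + 10q = 15 + (-13)q ⟹ q = 14/23.

p = 1/3, q = 14/23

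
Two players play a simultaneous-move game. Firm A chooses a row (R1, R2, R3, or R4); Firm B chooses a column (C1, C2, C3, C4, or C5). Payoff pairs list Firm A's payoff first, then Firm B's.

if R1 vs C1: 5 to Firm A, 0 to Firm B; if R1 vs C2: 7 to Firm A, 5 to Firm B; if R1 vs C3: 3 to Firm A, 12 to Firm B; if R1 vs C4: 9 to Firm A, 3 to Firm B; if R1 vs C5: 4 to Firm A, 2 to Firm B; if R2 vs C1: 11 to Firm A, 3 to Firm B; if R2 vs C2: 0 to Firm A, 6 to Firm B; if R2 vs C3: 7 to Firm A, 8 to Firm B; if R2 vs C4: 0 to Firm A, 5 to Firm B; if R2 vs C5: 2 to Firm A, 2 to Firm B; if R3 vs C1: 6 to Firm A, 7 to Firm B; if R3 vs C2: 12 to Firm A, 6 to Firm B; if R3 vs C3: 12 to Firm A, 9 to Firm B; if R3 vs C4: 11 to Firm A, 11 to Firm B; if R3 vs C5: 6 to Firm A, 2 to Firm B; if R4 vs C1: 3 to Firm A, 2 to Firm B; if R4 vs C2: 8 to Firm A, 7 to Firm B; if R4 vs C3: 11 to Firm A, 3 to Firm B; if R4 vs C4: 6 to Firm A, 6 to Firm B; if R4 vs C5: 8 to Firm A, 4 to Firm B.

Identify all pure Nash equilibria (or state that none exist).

(R3, C4)

Check mutual best responses: a cell is a NE iff neither player can gain by unilaterally deviating.
Firm A's best responses — vs C1: R2 (payoff 11); vs C2: R3 (payoff 12); vs C3: R3 (payoff 12); vs C4: R3 (payoff 11); vs C5: R4 (payoff 8).
Firm B's best responses — vs R1: C3 (payoff 12); vs R2: C3 (payoff 8); vs R3: C4 (payoff 11); vs R4: C2 (payoff 7).
The only mutual best response is (R3, C4); neither player gains by switching there.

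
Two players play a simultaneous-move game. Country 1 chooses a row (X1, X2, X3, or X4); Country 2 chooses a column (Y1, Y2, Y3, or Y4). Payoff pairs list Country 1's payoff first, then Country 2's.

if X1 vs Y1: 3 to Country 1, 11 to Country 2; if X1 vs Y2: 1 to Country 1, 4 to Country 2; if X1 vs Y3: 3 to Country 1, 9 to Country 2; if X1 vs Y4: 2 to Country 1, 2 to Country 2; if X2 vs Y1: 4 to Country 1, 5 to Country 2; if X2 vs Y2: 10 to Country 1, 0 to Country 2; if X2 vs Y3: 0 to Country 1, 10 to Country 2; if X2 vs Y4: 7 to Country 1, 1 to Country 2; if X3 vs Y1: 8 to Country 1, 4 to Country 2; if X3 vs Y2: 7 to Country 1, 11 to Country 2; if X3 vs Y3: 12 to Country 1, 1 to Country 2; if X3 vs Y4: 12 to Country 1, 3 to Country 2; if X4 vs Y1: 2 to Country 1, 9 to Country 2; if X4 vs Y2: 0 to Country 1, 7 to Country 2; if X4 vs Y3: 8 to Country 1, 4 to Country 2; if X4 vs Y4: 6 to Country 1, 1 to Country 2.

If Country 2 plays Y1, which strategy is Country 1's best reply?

With Country 2 fixed at Y1, Country 1's payoffs are: X1 → 3, X2 → 4, X3 → 8, X4 → 2.
The maximum is 8, achieved by X3.

X3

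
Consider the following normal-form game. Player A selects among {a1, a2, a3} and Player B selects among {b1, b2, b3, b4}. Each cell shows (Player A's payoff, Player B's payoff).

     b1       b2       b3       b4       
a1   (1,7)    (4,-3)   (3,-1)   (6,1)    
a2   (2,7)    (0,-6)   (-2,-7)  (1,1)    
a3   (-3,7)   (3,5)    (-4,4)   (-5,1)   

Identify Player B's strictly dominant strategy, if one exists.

b1

Check whether one of Player B's strategies beats all alternatives regardless of what the opponent does.
b1 strictly dominates: vs a1: 7 > each of {-3, -1, 1}; vs a2: 7 > each of {-6, -7, 1}; vs a3: 7 > each of {5, 4, 1}.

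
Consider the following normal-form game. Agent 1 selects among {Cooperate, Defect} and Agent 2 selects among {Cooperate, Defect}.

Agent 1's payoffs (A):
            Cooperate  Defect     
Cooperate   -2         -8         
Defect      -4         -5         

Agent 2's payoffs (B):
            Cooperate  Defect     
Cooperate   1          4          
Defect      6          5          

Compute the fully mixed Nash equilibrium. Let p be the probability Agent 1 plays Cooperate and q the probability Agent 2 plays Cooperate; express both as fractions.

Each player's mixing probability is pinned down by making the *other* player indifferent.
Agent 2 indifferent between Cooperate and Defect: p·1 + (1−p)·6 = p·4 + (1−p)·5 ⟹ 6 + (-5)p = 5 + (-1)p ⟹ p = 1/4.
Agent 1 indifferent between Cooperate and Defect: q·(-2) + (1−q)·(-8) = q·(-4) + (1−q)·(-5) ⟹ (-8) + 6q = (-5) + 1q ⟹ q = 3/5.

p = 1/4, q = 3/5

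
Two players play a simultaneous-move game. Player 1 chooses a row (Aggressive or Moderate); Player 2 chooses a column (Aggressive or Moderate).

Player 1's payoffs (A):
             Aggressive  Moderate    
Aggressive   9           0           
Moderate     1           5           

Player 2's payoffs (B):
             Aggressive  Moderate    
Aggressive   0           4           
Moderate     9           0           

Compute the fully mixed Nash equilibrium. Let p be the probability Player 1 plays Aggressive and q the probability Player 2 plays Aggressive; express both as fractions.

In a mixed NE each player is indifferent between their pure strategies, so the opponent's mix sets the indifference.
Player 2 indifferent between Aggressive and Moderate: p·0 + (1−p)·9 = p·4 + (1−p)·0 ⟹ 9 + (-9)p = 0 + 4p ⟹ p = 9/13.
Player 1 indifferent between Aggressive and Moderate: q·9 + (1−q)·0 = q·1 + (1−q)·5 ⟹ 0 + 9q = 5 + (-4)q ⟹ q = 5/13.

p = 9/13, q = 5/13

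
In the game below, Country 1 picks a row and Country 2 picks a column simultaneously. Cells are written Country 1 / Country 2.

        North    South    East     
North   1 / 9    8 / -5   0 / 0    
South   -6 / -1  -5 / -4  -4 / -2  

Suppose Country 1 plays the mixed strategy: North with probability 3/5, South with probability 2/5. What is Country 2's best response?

North

Compute Country 2's expected payoff from each pure strategy against the given mix.
North: (3/5)·9 + (2/5)·(-1) = 5
South: (3/5)·(-5) + (2/5)·(-4) = -23/5
East: (3/5)·0 + (2/5)·(-2) = -4/5
Highest expected payoff is 5, from North.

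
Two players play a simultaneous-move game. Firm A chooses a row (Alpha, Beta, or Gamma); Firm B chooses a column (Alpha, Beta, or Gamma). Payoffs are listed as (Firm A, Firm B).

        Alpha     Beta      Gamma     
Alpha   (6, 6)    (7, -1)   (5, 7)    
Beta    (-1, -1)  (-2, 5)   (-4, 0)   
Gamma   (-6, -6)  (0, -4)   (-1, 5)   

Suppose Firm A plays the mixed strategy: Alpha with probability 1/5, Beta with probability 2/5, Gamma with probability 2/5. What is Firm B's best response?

Firm B's best reply maximizes expected payoff against the mix.
Alpha: (1/5)·6 + (2/5)·(-1) + (2/5)·(-6) = -8/5
Beta: (1/5)·(-1) + (2/5)·5 + (2/5)·(-4) = 1/5
Gamma: (1/5)·7 + (2/5)·0 + (2/5)·5 = 17/5
Highest expected payoff is 17/5, from Gamma.

Gamma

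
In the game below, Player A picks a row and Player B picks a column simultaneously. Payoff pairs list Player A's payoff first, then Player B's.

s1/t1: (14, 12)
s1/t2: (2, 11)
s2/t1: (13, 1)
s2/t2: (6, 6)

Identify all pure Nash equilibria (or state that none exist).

A profile is a Nash equilibrium when each player is best-responding to the other.
Player A's best responses — vs t1: s1 (payoff 14); vs t2: s2 (payoff 6).
Player B's best responses — vs s1: t1 (payoff 12); vs s2: t2 (payoff 6).
Mutual best responses occur at (s1, t1) and (s2, t2); at each, neither player gains by switching.

(s1, t1) and (s2, t2)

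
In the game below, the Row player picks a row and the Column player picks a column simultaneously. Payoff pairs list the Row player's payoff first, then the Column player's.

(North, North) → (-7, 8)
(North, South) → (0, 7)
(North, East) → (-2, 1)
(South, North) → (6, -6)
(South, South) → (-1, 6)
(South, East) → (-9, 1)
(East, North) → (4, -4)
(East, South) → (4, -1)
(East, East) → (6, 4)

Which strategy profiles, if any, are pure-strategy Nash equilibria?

Check mutual best responses: a cell is a NE iff neither player can gain by unilaterally deviating.
The Row player's best responses — vs North: South (payoff 6); vs South: East (payoff 4); vs East: East (payoff 6).
The Column player's best responses — vs North: North (payoff 8); vs South: South (payoff 6); vs East: East (payoff 4).
The only mutual best response is (East, East); neither player gains by switching there.

(East, East)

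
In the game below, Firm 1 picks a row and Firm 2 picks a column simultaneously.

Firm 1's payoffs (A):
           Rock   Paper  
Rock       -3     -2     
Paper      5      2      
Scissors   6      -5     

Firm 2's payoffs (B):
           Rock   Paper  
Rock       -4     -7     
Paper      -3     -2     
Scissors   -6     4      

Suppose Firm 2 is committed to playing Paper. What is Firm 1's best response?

Paper

With Firm 2 fixed at Paper, Firm 1's payoffs are: Rock → -2, Paper → 2, Scissors → -5.
The maximum is 2, achieved by Paper.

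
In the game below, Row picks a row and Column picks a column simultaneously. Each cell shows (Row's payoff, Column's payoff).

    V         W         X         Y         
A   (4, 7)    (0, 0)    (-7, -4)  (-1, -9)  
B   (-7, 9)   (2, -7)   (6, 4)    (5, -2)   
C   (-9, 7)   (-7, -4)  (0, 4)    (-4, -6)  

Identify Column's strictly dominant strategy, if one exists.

V

Check whether one of Column's strategies beats all alternatives regardless of what the opponent does.
V strictly dominates: vs A: 7 > each of {0, -4, -9}; vs B: 9 > each of {-7, 4, -2}; vs C: 7 > each of {-4, 4, -6}.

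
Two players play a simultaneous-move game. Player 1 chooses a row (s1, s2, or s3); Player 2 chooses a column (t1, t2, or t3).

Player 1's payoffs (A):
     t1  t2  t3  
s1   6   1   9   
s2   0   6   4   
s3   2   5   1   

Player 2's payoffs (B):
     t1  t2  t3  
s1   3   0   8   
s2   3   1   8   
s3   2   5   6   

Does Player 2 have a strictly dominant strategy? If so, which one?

t3

A strategy is strictly dominant if it gives Player 2 a strictly higher payoff than every other strategy, against every choice by the opponent.
t3 strictly dominates: vs s1: 8 > each of {3, 0}; vs s2: 8 > each of {3, 1}; vs s3: 6 > each of {2, 5}.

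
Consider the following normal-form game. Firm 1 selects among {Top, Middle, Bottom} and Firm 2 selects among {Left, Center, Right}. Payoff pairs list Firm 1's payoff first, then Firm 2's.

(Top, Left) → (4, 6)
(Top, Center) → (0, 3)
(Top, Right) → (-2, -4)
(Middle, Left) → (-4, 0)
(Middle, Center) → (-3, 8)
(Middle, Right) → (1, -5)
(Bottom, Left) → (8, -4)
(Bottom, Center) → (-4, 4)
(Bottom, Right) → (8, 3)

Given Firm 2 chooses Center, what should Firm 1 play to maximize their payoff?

With Firm 2 fixed at Center, Firm 1's payoffs are: Top → 0, Middle → -3, Bottom → -4.
The maximum is 0, achieved by Top.

Top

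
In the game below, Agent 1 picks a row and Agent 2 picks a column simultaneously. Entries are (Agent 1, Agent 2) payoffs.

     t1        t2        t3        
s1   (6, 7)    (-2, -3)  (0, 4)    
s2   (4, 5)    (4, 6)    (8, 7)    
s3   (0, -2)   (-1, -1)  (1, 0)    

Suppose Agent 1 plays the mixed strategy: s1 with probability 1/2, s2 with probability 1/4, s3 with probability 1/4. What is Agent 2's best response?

Agent 2's best reply maximizes expected payoff against the mix.
t1: (1/2)·7 + (1/4)·5 + (1/4)·(-2) = 17/4
t2: (1/2)·(-3) + (1/4)·6 + (1/4)·(-1) = -1/4
t3: (1/2)·4 + (1/4)·7 + (1/4)·0 = 15/4
Highest expected payoff is 17/4, from t1.

t1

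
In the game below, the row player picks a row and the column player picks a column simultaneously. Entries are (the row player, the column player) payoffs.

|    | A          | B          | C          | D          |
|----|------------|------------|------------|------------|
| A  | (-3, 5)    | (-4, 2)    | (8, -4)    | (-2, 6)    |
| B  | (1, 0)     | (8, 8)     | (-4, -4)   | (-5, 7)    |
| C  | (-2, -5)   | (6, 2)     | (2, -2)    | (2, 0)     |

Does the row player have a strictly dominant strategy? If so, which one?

Check whether one of the row player's strategies beats all alternatives regardless of what the opponent does.
A is not dominant: against A, B gives 1 > -3.
B is not dominant: against C, A gives 8 > -4.
C is not dominant: against A, B gives 1 > -2.
No single strategy is best against every opponent action.

None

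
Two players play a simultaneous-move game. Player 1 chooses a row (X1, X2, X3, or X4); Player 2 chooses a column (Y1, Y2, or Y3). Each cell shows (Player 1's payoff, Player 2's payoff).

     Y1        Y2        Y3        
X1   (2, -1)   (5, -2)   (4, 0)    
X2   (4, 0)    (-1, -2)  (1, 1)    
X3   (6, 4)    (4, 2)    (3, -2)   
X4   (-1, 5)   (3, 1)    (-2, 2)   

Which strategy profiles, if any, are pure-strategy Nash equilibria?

Find each player's best response to every opponent strategy; NE are the intersections.
Player 1's best responses — vs Y1: X3 (payoff 6); vs Y2: X1 (payoff 5); vs Y3: X1 (payoff 4).
Player 2's best responses — vs X1: Y3 (payoff 0); vs X2: Y3 (payoff 1); vs X3: Y1 (payoff 4); vs X4: Y1 (payoff 5).
Mutual best responses occur at (X1, Y3) and (X3, Y1); at each, neither player gains by switching.

(X1, Y3) and (X3, Y1)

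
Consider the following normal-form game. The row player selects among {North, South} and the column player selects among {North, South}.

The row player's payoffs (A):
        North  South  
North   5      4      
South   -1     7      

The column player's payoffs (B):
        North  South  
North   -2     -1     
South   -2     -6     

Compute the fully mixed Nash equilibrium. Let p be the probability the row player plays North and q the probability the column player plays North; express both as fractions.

Each player's mixing probability is pinned down by making the *other* player indifferent.
The column player indifferent between North and South: p·(-2) + (1−p)·(-2) = p·(-1) + (1−p)·(-6) ⟹ (-2) + 0p = (-6) + 5p ⟹ p = 4/5.
The row player indifferent between North and South: q·5 + (1−q)·4 = q·(-1) + (1−q)·7 ⟹ 4 + 1q = 7 + (-8)q ⟹ q = 1/3.

p = 4/5, q = 1/3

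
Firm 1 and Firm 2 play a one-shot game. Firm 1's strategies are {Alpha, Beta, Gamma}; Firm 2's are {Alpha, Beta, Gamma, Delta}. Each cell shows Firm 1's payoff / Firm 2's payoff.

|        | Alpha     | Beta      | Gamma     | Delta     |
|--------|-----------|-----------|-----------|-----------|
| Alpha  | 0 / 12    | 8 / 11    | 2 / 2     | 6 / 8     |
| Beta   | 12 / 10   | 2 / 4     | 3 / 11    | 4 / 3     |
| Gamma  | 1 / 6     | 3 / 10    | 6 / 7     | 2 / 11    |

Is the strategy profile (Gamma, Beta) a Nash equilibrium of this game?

No

Holding Firm 2 at Beta: Firm 1 gets 3 from Gamma but could get 8 by switching to Alpha. Firm 1 has a profitable deviation.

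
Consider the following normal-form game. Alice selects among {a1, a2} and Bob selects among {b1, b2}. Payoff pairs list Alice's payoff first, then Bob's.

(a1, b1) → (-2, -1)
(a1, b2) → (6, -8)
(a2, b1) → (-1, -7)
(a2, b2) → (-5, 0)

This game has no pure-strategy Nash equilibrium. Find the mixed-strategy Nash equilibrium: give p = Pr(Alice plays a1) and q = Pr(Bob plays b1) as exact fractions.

p = 1/2, q = 11/12

In a mixed NE each player is indifferent between their pure strategies, so the opponent's mix sets the indifference.
Bob indifferent between b1 and b2: p·(-1) + (1−p)·(-7) = p·(-8) + (1−p)·0 ⟹ (-7) + 6p = 0 + (-8)p ⟹ p = 1/2.
Alice indifferent between a1 and a2: q·(-2) + (1−q)·6 = q·(-1) + (1−q)·(-5) ⟹ 6 + (-8)q = (-5) + 4q ⟹ q = 11/12.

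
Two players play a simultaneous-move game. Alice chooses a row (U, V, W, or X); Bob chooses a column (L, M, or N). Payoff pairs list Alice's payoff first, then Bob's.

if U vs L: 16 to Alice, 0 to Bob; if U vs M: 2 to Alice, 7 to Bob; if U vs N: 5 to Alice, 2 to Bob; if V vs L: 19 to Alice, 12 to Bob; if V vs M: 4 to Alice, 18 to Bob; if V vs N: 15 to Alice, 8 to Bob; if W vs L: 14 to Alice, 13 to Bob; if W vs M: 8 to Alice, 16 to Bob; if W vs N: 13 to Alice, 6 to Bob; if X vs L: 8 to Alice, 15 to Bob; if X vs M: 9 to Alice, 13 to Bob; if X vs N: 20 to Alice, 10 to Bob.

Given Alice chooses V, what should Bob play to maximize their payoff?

M

With Alice fixed at V, Bob's payoffs are: L → 12, M → 18, N → 8.
The maximum is 18, achieved by M.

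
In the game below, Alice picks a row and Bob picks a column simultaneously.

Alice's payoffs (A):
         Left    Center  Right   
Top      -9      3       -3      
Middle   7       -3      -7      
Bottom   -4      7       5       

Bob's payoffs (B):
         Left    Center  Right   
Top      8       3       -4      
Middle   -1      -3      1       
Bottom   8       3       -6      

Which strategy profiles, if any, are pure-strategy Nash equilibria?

Check mutual best responses: a cell is a NE iff neither player can gain by unilaterally deviating.
Alice's best responses — vs Left: Middle (payoff 7); vs Center: Bottom (payoff 7); vs Right: Bottom (payoff 5).
Bob's best responses — vs Top: Left (payoff 8); vs Middle: Right (payoff 1); vs Bottom: Left (payoff 8).
No cell has both players best-responding. For instance, Alice's best reply to Center is Bottom, but against Bottom Bob prefers Left over Center.

None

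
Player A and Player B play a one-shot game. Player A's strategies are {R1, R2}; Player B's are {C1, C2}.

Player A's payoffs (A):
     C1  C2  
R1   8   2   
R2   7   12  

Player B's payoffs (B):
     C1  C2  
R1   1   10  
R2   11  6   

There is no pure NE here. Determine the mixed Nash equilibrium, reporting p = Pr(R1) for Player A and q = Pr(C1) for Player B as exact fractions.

In a mixed NE each player is indifferent between their pure strategies, so the opponent's mix sets the indifference.
Player B indifferent between C1 and C2: p·1 + (1−p)·11 = p·10 + (1−p)·6 ⟹ 11 + (-10)p = 6 + 4p ⟹ p = 5/14.
Player A indifferent between R1 and R2: q·8 + (1−q)·2 = q·7 + (1−q)·12 ⟹ 2 + 6q = 12 + (-5)q ⟹ q = 10/11.

p = 5/14, q = 10/11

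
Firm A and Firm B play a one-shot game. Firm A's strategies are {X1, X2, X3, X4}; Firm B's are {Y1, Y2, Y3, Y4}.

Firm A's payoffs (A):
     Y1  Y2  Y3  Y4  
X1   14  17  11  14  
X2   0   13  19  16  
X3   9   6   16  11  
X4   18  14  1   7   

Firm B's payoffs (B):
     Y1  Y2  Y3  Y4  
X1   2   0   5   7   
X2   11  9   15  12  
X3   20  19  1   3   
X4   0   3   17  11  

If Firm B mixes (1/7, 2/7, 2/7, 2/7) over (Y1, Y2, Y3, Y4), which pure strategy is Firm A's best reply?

X1

Compute Firm A's expected payoff from each pure strategy against the given mix.
X1: (1/7)·14 + (2/7)·17 + (2/7)·11 + (2/7)·14 = 14
X2: (1/7)·0 + (2/7)·13 + (2/7)·19 + (2/7)·16 = 96/7
X3: (1/7)·9 + (2/7)·6 + (2/7)·16 + (2/7)·11 = 75/7
X4: (1/7)·18 + (2/7)·14 + (2/7)·1 + (2/7)·7 = 62/7
Highest expected payoff is 14, from X1.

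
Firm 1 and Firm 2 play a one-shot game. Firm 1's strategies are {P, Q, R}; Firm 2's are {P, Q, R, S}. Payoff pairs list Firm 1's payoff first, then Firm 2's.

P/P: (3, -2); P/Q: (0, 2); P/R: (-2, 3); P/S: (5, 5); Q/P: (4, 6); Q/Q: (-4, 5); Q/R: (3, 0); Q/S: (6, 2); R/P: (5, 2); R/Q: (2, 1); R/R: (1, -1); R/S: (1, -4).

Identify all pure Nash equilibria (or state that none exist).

Check mutual best responses: a cell is a NE iff neither player can gain by unilaterally deviating.
Firm 1's best responses — vs P: R (payoff 5); vs Q: R (payoff 2); vs R: Q (payoff 3); vs S: Q (payoff 6).
Firm 2's best responses — vs P: S (payoff 5); vs Q: P (payoff 6); vs R: P (payoff 2).
The only mutual best response is (R, P); neither player gains by switching there.

(R, P)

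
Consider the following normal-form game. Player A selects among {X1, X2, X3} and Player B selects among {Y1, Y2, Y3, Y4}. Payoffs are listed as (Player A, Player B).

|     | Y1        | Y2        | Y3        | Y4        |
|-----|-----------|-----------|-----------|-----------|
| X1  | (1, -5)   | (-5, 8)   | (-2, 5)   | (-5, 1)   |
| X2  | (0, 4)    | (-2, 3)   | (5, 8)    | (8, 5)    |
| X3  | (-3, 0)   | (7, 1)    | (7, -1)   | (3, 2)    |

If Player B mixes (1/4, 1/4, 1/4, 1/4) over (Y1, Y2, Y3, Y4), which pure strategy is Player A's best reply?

X3

Compute Player A's expected payoff from each pure strategy against the given mix.
X1: (1/4)·1 + (1/4)·(-5) + (1/4)·(-2) + (1/4)·(-5) = -11/4
X2: (1/4)·0 + (1/4)·(-2) + (1/4)·5 + (1/4)·8 = 11/4
X3: (1/4)·(-3) + (1/4)·7 + (1/4)·7 + (1/4)·3 = 7/2
Highest expected payoff is 7/2, from X3.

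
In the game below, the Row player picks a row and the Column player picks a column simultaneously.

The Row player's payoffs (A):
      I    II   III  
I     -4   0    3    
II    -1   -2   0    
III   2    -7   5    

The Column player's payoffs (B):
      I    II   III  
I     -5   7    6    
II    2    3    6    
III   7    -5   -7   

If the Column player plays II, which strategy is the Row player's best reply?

With the Column player fixed at II, the Row player's payoffs are: I → 0, II → -2, III → -7.
The maximum is 0, achieved by I.

I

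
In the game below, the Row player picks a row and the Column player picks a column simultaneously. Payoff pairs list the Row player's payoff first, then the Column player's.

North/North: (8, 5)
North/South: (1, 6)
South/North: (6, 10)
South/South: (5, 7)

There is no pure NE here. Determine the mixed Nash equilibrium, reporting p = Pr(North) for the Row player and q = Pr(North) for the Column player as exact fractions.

p = 3/4, q = 2/3

In a mixed NE each player is indifferent between their pure strategies, so the opponent's mix sets the indifference.
The Column player indifferent between North and South: p·5 + (1−p)·10 = p·6 + (1−p)·7 ⟹ 10 + (-5)p = 7 + (-1)p ⟹ p = 3/4.
The Row player indifferent between North and South: q·8 + (1−q)·1 = q·6 + (1−q)·5 ⟹ 1 + 7q = 5 + 1q ⟹ q = 2/3.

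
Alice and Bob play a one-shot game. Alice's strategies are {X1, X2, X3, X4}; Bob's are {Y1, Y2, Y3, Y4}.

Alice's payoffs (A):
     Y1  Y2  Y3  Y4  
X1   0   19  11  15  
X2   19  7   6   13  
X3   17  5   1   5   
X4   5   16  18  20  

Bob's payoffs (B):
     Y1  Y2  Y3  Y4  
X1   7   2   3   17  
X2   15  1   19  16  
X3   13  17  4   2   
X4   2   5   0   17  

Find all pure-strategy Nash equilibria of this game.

(X4, Y4)

Find each player's best response to every opponent strategy; NE are the intersections.
Alice's best responses — vs Y1: X2 (payoff 19); vs Y2: X1 (payoff 19); vs Y3: X4 (payoff 18); vs Y4: X4 (payoff 20).
Bob's best responses — vs X1: Y4 (payoff 17); vs X2: Y3 (payoff 19); vs X3: Y2 (payoff 17); vs X4: Y4 (payoff 17).
The only mutual best response is (X4, Y4); neither player gains by switching there.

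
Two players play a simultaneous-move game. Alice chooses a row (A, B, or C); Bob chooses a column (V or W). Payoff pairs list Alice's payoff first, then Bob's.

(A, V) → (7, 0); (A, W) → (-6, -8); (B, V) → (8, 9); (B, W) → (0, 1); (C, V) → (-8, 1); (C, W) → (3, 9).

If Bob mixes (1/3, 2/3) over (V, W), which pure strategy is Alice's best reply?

Compute Alice's expected payoff from each pure strategy against the given mix.
A: (1/3)·7 + (2/3)·(-6) = -5/3
B: (1/3)·8 + (2/3)·0 = 8/3
C: (1/3)·(-8) + (2/3)·3 = -2/3
Highest expected payoff is 8/3, from B.

B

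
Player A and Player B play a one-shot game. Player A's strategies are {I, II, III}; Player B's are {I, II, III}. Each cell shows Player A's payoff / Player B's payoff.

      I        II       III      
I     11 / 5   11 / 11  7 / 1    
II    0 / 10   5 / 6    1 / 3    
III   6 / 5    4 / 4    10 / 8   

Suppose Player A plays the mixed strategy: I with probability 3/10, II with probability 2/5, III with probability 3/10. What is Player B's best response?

I

Player B's best reply maximizes expected payoff against the mix.
I: (3/10)·5 + (2/5)·10 + (3/10)·5 = 7
II: (3/10)·11 + (2/5)·6 + (3/10)·4 = 69/10
III: (3/10)·1 + (2/5)·3 + (3/10)·8 = 39/10
Highest expected payoff is 7, from I.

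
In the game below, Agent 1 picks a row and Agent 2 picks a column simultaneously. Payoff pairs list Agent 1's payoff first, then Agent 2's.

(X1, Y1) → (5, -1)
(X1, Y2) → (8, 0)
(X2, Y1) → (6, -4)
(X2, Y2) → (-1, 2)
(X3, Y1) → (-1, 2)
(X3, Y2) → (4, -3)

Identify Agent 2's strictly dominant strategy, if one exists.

No strictly dominant strategy

Check whether one of Agent 2's strategies beats all alternatives regardless of what the opponent does.
Y1 is not dominant: against X1, Y2 gives 0 > -1.
Y2 is not dominant: against X3, Y1 gives 2 > -3.
No single strategy is best against every opponent action.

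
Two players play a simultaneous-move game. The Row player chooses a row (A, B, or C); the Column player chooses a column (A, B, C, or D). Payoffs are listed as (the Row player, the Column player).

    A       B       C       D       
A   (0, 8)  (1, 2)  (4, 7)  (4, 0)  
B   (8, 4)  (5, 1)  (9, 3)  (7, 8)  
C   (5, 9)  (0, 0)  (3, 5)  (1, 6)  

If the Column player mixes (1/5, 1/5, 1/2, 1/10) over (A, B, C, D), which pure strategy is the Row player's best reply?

B

The Row player's best reply maximizes expected payoff against the mix.
A: (1/5)·0 + (1/5)·1 + (1/2)·4 + (1/10)·4 = 13/5
B: (1/5)·8 + (1/5)·5 + (1/2)·9 + (1/10)·7 = 39/5
C: (1/5)·5 + (1/5)·0 + (1/2)·3 + (1/10)·1 = 13/5
Highest expected payoff is 39/5, from B.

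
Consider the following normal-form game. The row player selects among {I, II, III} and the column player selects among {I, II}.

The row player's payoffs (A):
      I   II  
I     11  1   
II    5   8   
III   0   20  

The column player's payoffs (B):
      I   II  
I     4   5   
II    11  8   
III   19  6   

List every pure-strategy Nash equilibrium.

A profile is a Nash equilibrium when each player is best-responding to the other.
The row player's best responses — vs I: I (payoff 11); vs II: III (payoff 20).
The column player's best responses — vs I: II (payoff 5); vs II: I (payoff 11); vs III: I (payoff 19).
No cell has both players best-responding. For instance, the row player's best reply to I is I, but against I the column player prefers II over I.

None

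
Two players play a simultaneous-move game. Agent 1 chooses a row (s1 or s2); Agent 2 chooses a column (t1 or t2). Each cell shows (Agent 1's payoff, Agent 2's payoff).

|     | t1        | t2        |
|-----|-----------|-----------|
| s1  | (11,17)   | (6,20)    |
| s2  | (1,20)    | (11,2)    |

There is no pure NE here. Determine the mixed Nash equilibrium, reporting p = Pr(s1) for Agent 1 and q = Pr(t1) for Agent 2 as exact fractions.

In a mixed NE each player is indifferent between their pure strategies, so the opponent's mix sets the indifference.
Agent 2 indifferent between t1 and t2: p·17 + (1−p)·20 = p·20 + (1−p)·2 ⟹ 20 + (-3)p = 2 + 18p ⟹ p = 6/7.
Agent 1 indifferent between s1 and s2: q·11 + (1−q)·6 = q·1 + (1−q)·11 ⟹ 6 + 5q = 11 + (-10)q ⟹ q = 1/3.

p = 6/7, q = 1/3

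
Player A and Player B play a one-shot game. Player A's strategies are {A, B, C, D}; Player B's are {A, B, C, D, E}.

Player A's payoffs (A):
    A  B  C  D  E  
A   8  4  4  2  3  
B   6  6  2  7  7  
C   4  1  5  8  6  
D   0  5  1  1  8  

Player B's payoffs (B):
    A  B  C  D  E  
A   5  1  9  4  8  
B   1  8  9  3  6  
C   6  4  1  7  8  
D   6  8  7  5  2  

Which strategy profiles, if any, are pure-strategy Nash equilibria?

A profile is a Nash equilibrium when each player is best-responding to the other.
Player A's best responses — vs A: A (payoff 8); vs B: B (payoff 6); vs C: C (payoff 5); vs D: C (payoff 8); vs E: D (payoff 8).
Player B's best responses — vs A: C (payoff 9); vs B: C (payoff 9); vs C: E (payoff 8); vs D: B (payoff 8).
No cell has both players best-responding. For instance, Player A's best reply to B is B, but against B Player B prefers C over B.

None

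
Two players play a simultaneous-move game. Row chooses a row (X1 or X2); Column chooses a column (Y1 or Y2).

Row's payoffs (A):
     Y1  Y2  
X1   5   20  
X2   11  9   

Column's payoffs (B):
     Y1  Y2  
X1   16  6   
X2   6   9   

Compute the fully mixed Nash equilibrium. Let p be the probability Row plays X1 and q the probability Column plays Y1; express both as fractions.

Each player's mixing probability is pinned down by making the *other* player indifferent.
Column indifferent between Y1 and Y2: p·16 + (1−p)·6 = p·6 + (1−p)·9 ⟹ 6 + 10p = 9 + (-3)p ⟹ p = 3/13.
Row indifferent between X1 and X2: q·5 + (1−q)·20 = q·11 + (1−q)·9 ⟹ 20 + (-15)q = 9 + 2q ⟹ q = 11/17.

p = 3/13, q = 11/17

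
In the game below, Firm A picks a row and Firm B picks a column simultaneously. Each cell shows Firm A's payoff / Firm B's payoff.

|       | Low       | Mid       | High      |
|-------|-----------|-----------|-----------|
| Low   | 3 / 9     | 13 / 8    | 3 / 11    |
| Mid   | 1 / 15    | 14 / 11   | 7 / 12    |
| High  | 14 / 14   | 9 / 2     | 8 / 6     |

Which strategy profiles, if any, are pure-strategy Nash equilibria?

A profile is a Nash equilibrium when each player is best-responding to the other.
Firm A's best responses — vs Low: High (payoff 14); vs Mid: Mid (payoff 14); vs High: High (payoff 8).
Firm B's best responses — vs Low: High (payoff 11); vs Mid: Low (payoff 15); vs High: Low (payoff 14).
The only mutual best response is (High, Low); neither player gains by switching there.

(High, Low)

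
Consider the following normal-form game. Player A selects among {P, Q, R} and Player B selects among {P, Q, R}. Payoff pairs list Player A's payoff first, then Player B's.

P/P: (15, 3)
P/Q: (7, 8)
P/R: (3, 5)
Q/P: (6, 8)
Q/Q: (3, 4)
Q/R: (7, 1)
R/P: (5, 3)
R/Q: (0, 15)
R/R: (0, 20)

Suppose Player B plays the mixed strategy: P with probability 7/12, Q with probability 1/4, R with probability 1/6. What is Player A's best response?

P

Compute Player A's expected payoff from each pure strategy against the given mix.
P: (7/12)·15 + (1/4)·7 + (1/6)·3 = 11
Q: (7/12)·6 + (1/4)·3 + (1/6)·7 = 65/12
R: (7/12)·5 + (1/4)·0 + (1/6)·0 = 35/12
Highest expected payoff is 11, from P.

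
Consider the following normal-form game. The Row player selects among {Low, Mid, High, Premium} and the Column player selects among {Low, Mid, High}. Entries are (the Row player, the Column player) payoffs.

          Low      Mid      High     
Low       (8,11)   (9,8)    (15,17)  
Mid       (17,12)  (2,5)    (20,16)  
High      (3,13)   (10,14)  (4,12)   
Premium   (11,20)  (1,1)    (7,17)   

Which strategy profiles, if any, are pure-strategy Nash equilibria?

Check mutual best responses: a cell is a NE iff neither player can gain by unilaterally deviating.
The Row player's best responses — vs Low: Mid (payoff 17); vs Mid: High (payoff 10); vs High: Mid (payoff 20).
The Column player's best responses — vs Low: High (payoff 17); vs Mid: High (payoff 16); vs High: Mid (payoff 14); vs Premium: Low (payoff 20).
Mutual best responses occur at (Mid, High) and (High, Mid); at each, neither player gains by switching.

(Mid, High) and (High, Mid)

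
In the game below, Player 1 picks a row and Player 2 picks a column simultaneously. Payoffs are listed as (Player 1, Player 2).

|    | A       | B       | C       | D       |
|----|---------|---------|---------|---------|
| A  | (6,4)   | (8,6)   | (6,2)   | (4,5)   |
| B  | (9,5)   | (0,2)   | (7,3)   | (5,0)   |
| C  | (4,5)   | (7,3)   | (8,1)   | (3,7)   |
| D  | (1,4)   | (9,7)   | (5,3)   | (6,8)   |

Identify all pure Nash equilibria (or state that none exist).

(B, A) and (D, D)

A profile is a Nash equilibrium when each player is best-responding to the other.
Player 1's best responses — vs A: B (payoff 9); vs B: D (payoff 9); vs C: C (payoff 8); vs D: D (payoff 6).
Player 2's best responses — vs A: B (payoff 6); vs B: A (payoff 5); vs C: D (payoff 7); vs D: D (payoff 8).
Mutual best responses occur at (B, A) and (D, D); at each, neither player gains by switching.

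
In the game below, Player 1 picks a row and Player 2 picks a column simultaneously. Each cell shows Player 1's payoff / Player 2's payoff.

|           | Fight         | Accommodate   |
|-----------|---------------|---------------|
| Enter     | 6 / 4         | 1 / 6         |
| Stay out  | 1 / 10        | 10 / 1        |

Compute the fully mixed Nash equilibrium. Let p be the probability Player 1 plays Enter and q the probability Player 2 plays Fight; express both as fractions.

In a mixed NE each player is indifferent between their pure strategies, so the opponent's mix sets the indifference.
Player 2 indifferent between Fight and Accommodate: p·4 + (1−p)·10 = p·6 + (1−p)·1 ⟹ 10 + (-6)p = 1 + 5p ⟹ p = 9/11.
Player 1 indifferent between Enter and Stay out: q·6 + (1−q)·1 = q·1 + (1−q)·10 ⟹ 1 + 5q = 10 + (-9)q ⟹ q = 9/14.

p = 9/11, q = 9/14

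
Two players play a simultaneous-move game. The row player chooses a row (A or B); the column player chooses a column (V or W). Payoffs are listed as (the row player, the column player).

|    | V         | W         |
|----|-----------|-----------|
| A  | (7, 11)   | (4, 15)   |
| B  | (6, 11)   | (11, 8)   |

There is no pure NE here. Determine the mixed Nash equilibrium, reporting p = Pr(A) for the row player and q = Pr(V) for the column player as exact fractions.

In a mixed NE each player is indifferent between their pure strategies, so the opponent's mix sets the indifference.
The column player indifferent between V and W: p·11 + (1−p)·11 = p·15 + (1−p)·8 ⟹ 11 + 0p = 8 + 7p ⟹ p = 3/7.
The row player indifferent between A and B: q·7 + (1−q)·4 = q·6 + (1−q)·11 ⟹ 4 + 3q = 11 + (-5)q ⟹ q = 7/8.

p = 3/7, q = 7/8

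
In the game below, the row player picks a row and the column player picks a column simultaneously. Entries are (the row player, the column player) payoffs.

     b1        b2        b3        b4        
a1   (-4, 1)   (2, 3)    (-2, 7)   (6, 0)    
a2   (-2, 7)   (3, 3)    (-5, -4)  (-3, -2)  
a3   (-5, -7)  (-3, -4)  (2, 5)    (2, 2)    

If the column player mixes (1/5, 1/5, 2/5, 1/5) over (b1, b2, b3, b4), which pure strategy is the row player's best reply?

Compute the row player's expected payoff from each pure strategy against the given mix.
a1: (1/5)·(-4) + (1/5)·2 + (2/5)·(-2) + (1/5)·6 = 0
a2: (1/5)·(-2) + (1/5)·3 + (2/5)·(-5) + (1/5)·(-3) = -12/5
a3: (1/5)·(-5) + (1/5)·(-3) + (2/5)·2 + (1/5)·2 = -2/5
Highest expected payoff is 0, from a1.

a1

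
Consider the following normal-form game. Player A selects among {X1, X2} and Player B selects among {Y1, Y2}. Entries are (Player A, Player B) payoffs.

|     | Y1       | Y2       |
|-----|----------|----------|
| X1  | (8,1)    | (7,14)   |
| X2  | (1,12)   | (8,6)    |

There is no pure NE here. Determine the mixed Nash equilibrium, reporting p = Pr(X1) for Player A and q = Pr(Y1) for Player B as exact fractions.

Each player's mixing probability is pinned down by making the *other* player indifferent.
Player B indifferent between Y1 and Y2: p·1 + (1−p)·12 = p·14 + (1−p)·6 ⟹ 12 + (-11)p = 6 + 8p ⟹ p = 6/19.
Player A indifferent between X1 and X2: q·8 + (1−q)·7 = q·1 + (1−q)·8 ⟹ 7 + 1q = 8 + (-7)q ⟹ q = 1/8.

p = 6/19, q = 1/8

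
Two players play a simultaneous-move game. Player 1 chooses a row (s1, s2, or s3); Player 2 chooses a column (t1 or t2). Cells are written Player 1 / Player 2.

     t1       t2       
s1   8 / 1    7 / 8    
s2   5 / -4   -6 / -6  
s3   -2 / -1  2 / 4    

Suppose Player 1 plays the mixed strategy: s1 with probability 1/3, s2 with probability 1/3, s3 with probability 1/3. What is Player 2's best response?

Compute Player 2's expected payoff from each pure strategy against the given mix.
t1: (1/3)·1 + (1/3)·(-4) + (1/3)·(-1) = -4/3
t2: (1/3)·8 + (1/3)·(-6) + (1/3)·4 = 2
Highest expected payoff is 2, from t2.

t2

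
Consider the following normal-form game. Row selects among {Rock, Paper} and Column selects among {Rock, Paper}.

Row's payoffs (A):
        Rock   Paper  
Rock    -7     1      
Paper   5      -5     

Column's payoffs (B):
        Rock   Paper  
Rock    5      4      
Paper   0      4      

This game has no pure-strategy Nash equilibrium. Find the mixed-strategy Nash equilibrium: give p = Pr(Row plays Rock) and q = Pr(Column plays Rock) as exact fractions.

In a mixed NE each player is indifferent between their pure strategies, so the opponent's mix sets the indifference.
Column indifferent between Rock and Paper: p·5 + (1−p)·0 = p·4 + (1−p)·4 ⟹ 0 + 5p = 4 + 0p ⟹ p = 4/5.
Row indifferent between Rock and Paper: q·(-7) + (1−q)·1 = q·5 + (1−q)·(-5) ⟹ 1 + (-8)q = (-5) + 10q ⟹ q = 1/3.

p = 4/5, q = 1/3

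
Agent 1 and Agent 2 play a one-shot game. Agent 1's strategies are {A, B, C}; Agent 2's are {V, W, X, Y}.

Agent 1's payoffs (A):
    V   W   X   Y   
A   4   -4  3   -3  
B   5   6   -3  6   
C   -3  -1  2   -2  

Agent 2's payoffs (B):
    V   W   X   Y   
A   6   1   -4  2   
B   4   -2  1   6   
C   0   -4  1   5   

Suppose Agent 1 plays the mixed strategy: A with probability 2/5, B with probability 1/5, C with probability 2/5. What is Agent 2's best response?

Y

Agent 2's best reply maximizes expected payoff against the mix.
V: (2/5)·6 + (1/5)·4 + (2/5)·0 = 16/5
W: (2/5)·1 + (1/5)·(-2) + (2/5)·(-4) = -8/5
X: (2/5)·(-4) + (1/5)·1 + (2/5)·1 = -1
Y: (2/5)·2 + (1/5)·6 + (2/5)·5 = 4
Highest expected payoff is 4, from Y.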